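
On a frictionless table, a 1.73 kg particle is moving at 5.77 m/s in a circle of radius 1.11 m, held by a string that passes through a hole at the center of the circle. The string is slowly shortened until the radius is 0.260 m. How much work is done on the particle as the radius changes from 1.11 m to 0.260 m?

The only horizontal force on the mass is along the cord (radial), so it exerts no torque about the hole and angular momentum m v r is conserved.
v₂ = v₁ r₁ / r₂ = (5.77)(1.11) / (0.260) = 24.63 m/s.
W = ΔKE = ½m(v₂² − v₁²) = 496.1 J.

W ≈ 496 J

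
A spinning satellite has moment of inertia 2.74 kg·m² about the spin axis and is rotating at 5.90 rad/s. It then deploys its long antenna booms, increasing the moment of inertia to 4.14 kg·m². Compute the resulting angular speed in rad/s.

With no external torque about the axis, L is conserved: I₁ω₁ = I₂ω₂.
ω₂ = I₁ω₁ / I₂ = (2.740)(5.90 rad/s) / (4.140) = 3.905 rad/s.

ω₂ ≈ 3.90 rad/s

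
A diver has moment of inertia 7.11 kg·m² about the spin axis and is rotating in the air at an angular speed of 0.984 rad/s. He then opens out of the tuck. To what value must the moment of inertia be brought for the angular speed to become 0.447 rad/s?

I₂ ≈ 15.7 kg·m²

With no external torque about the axis, L is conserved: I₁ω₁ = I₂ω₂.
I₂ = I₁ω₁ / ω₂ = (7.11)(0.984) / (0.447) = 15.65 kg·m².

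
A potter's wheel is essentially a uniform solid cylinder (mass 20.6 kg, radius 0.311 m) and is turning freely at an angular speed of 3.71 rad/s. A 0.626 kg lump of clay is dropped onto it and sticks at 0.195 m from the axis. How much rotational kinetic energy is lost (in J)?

energy lost ≈ 0.160 J

The added mass arrives with no angular momentum about the axis, and any external torque about the axis is negligible, so the system's angular momentum is conserved.
I_p = ½(20.6)(0.311)² = 0.9962 kg·m².
Added inertia Σmr² = (0.626)(0.195)² = 0.02380 kg·m²; I_f = 0.9962 + 0.02380 = 1.020 kg·m².
ω_f = I_p ω_i / I_f = (0.9962)(3.71) / 1.020 = 3.623 rad/s.
KE_i = ½(0.9962)(3.710 rad/s)² = 6.856 J; KE_f = ½(1.020)(3.623)² = 6.696 J.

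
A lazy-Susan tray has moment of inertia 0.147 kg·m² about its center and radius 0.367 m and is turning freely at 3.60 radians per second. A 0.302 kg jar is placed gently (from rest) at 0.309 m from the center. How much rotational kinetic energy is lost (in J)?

No external torque acts about the center; L_before = L_after.
Added inertia Σmr² = (0.302)(0.309)² = 0.02884 kg·m²; I_f = 0.1470 + 0.02884 = 0.1758 kg·m².
ω_f = I_p ω_i / I_f = (0.1470)(3.60) / 0.1758 = 3.010 rad/s.
KE_i = ½(0.1470)(3.600 rad/s)² = 0.9526 J; KE_f = ½(0.1758)(3.010)² = 0.7963 J.

energy lost ≈ 0.156 J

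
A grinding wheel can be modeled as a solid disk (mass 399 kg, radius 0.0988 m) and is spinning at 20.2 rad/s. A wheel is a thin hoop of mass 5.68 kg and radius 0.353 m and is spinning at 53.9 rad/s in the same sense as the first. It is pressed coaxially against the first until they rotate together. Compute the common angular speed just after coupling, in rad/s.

The coupling torques are internal; angular momentum about the shared axis is conserved.
Moments of inertia: I_A = ½(399)(0.0988)² = 1.947 kg·m²; I_B = (5.68)(0.353)² = 0.7078 kg·m².
Taking A's sense as positive: L = (1.947)(20.2) + (0.7078)(53.9) = 77.49 kg·m²·rad/s.
Combined I = 1.947 + 0.7078 = 2.655 kg·m².
ω_f = L / I = 77.49 / 2.655 = 29.18 rad/s.

|ω_f| ≈ 29.2 rad/s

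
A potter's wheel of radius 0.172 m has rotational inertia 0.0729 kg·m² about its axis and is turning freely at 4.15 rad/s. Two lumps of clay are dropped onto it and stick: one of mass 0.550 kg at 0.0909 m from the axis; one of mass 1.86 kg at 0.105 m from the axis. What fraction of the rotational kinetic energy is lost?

The added mass arrives with no angular momentum about the axis, and any external torque about the axis is negligible, so the system's angular momentum is conserved.
Added inertia Σmr² = (0.550)(0.0909)² + (1.86)(0.105)² = 0.02505 kg·m²; I_f = 0.07290 + 0.02505 = 0.09795 kg·m².
ω_f = I_p ω_i / I_f = (0.07290)(4.15) / 0.09795 = 3.089 rad/s.
KE_i = ½(0.07290)(4.150 rad/s)² = 0.6278 J; KE_f = ½(0.09795)(3.089)² = 0.4672 J.
Fraction lost = 0.2558.

fraction ≈ 0.256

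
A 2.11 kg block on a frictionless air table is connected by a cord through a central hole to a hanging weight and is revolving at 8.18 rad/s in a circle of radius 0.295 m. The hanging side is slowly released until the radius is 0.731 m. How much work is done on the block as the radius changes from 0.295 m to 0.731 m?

The constraining force is radial, so m r² ω about the center is conserved.
ω₂ = ω₁ (r₁/r₂)² = (8.18)(0.295/0.731)² = 1.332 rad/s.
W = ΔKE = ½m(v₂² − v₁²) = -5.143 J.

W ≈ -5.14 J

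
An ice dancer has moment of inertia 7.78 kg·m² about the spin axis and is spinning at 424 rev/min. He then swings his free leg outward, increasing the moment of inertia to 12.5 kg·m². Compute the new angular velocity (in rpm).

ω₂ ≈ 264 rpm

No external torque acts about the spin axis, so angular momentum is conserved.
ω₂ = I₁ω₁ / I₂ = (7.780)(424 rpm) / (12.50) = 263.9 rpm.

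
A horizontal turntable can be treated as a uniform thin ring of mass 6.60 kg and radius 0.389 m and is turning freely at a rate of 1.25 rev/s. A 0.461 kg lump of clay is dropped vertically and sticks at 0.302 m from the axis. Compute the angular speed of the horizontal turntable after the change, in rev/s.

No external torque acts about the axis; L_before = L_after.
I_p = (6.60)(0.389)² = 0.9987 kg·m².
Added inertia Σmr² = (0.461)(0.302)² = 0.04205 kg·m²; I_f = 0.9987 + 0.04205 = 1.041 kg·m².
ω_f = I_p ω_i / I_f = (0.9987)(1.25) / 1.041 = 1.200 rev/s.

ω_f ≈ 1.20 rev/s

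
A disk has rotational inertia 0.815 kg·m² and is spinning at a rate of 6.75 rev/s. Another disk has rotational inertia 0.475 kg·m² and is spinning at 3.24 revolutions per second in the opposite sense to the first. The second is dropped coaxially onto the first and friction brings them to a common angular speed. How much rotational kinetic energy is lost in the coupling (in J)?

The coupling torques are internal; angular momentum about the shared axis is conserved.
Taking A's sense as positive: L = (0.8150)(6.75) − (0.4750)(3.24) = 3.962 kg·m²·rev/s.
Combined I = 0.8150 + 0.4750 = 1.290 kg·m².
ω_f = L / I = 3.962 / 1.290 = 3.072 rev/s.
KE_i = ½ΣIω² = 831.4 J; KE_f = ½(1.290)(19.30)² = 240.2 J.

ΔKE lost ≈ 591 J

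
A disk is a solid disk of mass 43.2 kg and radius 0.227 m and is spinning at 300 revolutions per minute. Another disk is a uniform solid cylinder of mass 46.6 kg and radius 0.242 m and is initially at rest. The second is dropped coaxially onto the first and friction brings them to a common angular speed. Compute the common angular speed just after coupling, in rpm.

The coupling torques are internal; angular momentum about the shared axis is conserved.
Moments of inertia: I_A = ½(43.2)(0.227)² = 1.113 kg·m²; I_B = ½(46.6)(0.242)² = 1.365 kg·m².
Taking A's sense as positive: L = (1.113)(300) = 333.9 kg·m²·rpm.
Combined I = 1.113 + 1.365 = 2.478 kg·m².
ω_f = L / I = 333.9 / 2.478 = 134.8 rpm.

|ω_f| ≈ 135 rpm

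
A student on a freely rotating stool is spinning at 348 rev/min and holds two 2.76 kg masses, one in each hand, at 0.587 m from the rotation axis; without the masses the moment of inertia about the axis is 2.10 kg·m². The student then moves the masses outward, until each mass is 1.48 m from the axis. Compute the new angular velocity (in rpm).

ω₂ ≈ 98.1 rpm

Angular momentum about the spin axis is conserved since the torque about it is zero.
I₁ = 2.10 + 2(2.76)(0.587)² = 4.002 kg·m²; I₂ = 2.10 + 2(2.76)(1.48)² = 14.19 kg·m².
ω₂ = I₁ω₁ / I₂ = (4.002)(348 rpm) / (14.19) = 98.14 rpm.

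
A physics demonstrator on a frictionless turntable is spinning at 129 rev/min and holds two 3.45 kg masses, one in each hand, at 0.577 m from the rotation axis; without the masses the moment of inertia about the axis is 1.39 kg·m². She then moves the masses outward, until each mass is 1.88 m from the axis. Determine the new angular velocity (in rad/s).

ω₂ ≈ 1.93 rad/s

With no external torque about the axis, L is conserved: I₁ω₁ = I₂ω₂.
I₁ = 1.39 + 2(3.45)(0.577)² = 3.687 kg·m²; I₂ = 1.39 + 2(3.45)(1.88)² = 25.78 kg·m².
ω₂ = I₁ω₁ / I₂ = (3.687)(129 rpm) / (25.78) = 18.45 rpm = 1.932 rad/s.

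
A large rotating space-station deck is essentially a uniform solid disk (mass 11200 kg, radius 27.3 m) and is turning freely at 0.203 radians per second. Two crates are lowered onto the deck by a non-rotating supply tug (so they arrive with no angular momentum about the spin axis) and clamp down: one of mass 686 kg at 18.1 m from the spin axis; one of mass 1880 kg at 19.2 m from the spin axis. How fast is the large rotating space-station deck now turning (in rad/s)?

No external torque acts about the spin axis; L_before = L_after.
I_p = ½(11200)(27.3)² = 4.174e+06 kg·m².
Added inertia Σmr² = (686)(18.1)² + (1880)(19.2)² = 9.178e+05 kg·m²; I_f = 4.174e+06 + 9.178e+05 = 5.091e+06 kg·m².
ω_f = I_p ω_i / I_f = (4.174e+06)(0.203) / 5.091e+06 = 0.1664 rad/s.

ω_f ≈ 0.166 rad/s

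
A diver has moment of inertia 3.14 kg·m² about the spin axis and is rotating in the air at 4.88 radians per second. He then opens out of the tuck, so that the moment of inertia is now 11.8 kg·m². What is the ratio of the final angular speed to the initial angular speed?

ω₂/ω₁ ≈ 0.266

Angular momentum about the spin axis is conserved since the torque about it is zero.
ω₂/ω₁ = I₁/I₂ = 3.140 / 11.80 = 0.2661.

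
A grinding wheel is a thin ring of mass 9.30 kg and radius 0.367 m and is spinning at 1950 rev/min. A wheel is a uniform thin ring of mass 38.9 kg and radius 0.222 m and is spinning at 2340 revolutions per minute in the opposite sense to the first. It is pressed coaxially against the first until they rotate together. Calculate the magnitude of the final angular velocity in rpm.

No external torque acts about the common axis, so total angular momentum is conserved.
Moments of inertia: I_A = (9.30)(0.367)² = 1.253 kg·m²; I_B = (38.9)(0.222)² = 1.917 kg·m².
Taking A's sense as positive: L = (1.253)(1950) − (1.917)(2340) = -2044 kg·m²·rpm.
Combined I = 1.253 + 1.917 = 3.170 kg·m².
ω_f = L / I = -2044 / 3.170 = -644.7 rpm.

|ω_f| ≈ 645 rpm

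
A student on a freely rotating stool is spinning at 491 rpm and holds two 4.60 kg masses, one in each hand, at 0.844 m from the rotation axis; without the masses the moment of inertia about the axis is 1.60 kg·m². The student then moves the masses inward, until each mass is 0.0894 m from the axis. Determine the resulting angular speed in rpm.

ω₂ ≈ 2390 rpm

Angular momentum about the spin axis is conserved since the torque about it is zero.
I₁ = 1.60 + 2(4.60)(0.844)² = 8.153 kg·m²; I₂ = 1.60 + 2(4.60)(0.0894)² = 1.674 kg·m².
ω₂ = I₁ω₁ / I₂ = (8.153)(491 rpm) / (1.674) = 2392 rpm.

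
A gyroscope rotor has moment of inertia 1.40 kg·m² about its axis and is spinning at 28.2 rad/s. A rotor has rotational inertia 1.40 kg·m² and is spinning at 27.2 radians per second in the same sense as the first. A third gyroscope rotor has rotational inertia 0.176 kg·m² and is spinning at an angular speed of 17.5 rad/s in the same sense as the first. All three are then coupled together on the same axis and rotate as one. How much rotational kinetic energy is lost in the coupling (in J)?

ΔKE lost ≈ 8.96 J

No external torque acts about the common axis, so total angular momentum is conserved.
Taking A's sense as positive: L = (1.400)(28.2) + (1.400)(27.2) + (0.1760)(17.5) = 80.64 kg·m²·rad/s.
Combined I = 1.400 + 1.400 + 0.1760 = 2.976 kg·m².
ω_f = L / I = 80.64 / 2.976 = 27.10 rad/s.
KE_i = ½ΣIω² = 1102 J; KE_f = ½(2.976)(27.10)² = 1093 J.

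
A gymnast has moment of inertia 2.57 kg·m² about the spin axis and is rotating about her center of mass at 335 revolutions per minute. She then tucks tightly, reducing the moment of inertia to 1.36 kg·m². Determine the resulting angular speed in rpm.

ω₂ ≈ 633 rpm

Angular momentum about the spin axis is conserved since the torque about it is zero.
ω₂ = I₁ω₁ / I₂ = (2.570)(335 rpm) / (1.360) = 633.1 rpm.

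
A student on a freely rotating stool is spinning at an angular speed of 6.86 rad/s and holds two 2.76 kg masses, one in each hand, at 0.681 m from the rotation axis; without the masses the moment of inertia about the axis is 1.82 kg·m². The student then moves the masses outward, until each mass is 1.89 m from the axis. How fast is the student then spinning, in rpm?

ω₂ ≈ 13.3 rpm

Angular momentum about the spin axis is conserved since the torque about it is zero.
I₁ = 1.82 + 2(2.76)(0.681)² = 4.380 kg·m²; I₂ = 1.82 + 2(2.76)(1.89)² = 21.54 kg·m².
ω₂ = I₁ω₁ / I₂ = (4.380)(6.86 rad/s) / (21.54) = 1.395 rad/s = 13.32 rpm.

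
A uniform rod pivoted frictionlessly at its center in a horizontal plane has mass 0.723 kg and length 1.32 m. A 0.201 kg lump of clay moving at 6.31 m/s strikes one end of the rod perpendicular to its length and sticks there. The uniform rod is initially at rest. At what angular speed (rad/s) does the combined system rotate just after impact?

The axle reaction passes through the pivot and exerts no torque about it; angular momentum about the pivot is conserved through the impact.
I_p = (1/12)(0.723)(1.32)² = 0.1050 kg·m². Taking the sense of the lump of clay's angular momentum as positive, L_{lump} = m v R = (0.201)(6.31)(1.32/2) = 0.8371 kg·m²/s.
L_i = 0 + 0.8371 = 0.8371 kg·m²/s.
After sticking, I_f = I_p + m R² = 0.1050 + (0.201)(1.32/2)² = 0.1925 kg·m².
ω_f = L_i / I_f = 0.8371 / 0.1925 = 4.348 rad/s.

|ω_f| ≈ 4.35 rad/s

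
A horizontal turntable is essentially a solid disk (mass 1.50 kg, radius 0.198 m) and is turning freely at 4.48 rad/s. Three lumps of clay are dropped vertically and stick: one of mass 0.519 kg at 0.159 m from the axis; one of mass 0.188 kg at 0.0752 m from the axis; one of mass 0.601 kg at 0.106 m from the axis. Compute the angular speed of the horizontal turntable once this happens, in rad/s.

No external torque acts about the axis; L_before = L_after.
I_p = ½(1.50)(0.198)² = 0.02940 kg·m².
Added inertia Σmr² = (0.519)(0.159)² + (0.188)(0.0752)² + (0.601)(0.106)² = 0.02094 kg·m²; I_f = 0.02940 + 0.02094 = 0.05034 kg·m².
ω_f = I_p ω_i / I_f = (0.02940)(4.48) / 0.05034 = 2.617 rad/s.

ω_f ≈ 2.62 rad/s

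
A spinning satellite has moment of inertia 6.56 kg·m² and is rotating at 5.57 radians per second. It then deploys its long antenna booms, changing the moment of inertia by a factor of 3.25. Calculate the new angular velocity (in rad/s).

ω₂ ≈ 1.71 rad/s

Angular momentum about the spin axis is conserved since the torque about it is zero.
I₂ = 3.25 × 6.56 = 21.32 kg·m².
ω₂ = I₁ω₁ / I₂ = (6.560)(5.57 rad/s) / (21.32) = 1.714 rad/s.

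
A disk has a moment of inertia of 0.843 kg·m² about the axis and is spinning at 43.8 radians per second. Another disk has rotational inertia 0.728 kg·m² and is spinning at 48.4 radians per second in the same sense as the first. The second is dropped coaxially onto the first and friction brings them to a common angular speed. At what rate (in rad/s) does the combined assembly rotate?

No external torque acts about the common axis, so total angular momentum is conserved.
Taking A's sense as positive: L = (0.8430)(43.8) + (0.7280)(48.4) = 72.16 kg·m²·rad/s.
Combined I = 0.8430 + 0.7280 = 1.571 kg·m².
ω_f = L / I = 72.16 / 1.571 = 45.93 rad/s.

|ω_f| ≈ 45.9 rad/s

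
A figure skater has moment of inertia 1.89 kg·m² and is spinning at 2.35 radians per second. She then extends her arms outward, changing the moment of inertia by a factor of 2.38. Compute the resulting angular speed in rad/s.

ω₂ ≈ 0.987 rad/s

Angular momentum about the spin axis is conserved since the torque about it is zero.
I₂ = 2.38 × 1.89 = 4.498 kg·m².
ω₂ = I₁ω₁ / I₂ = (1.890)(2.35 rad/s) / (4.498) = 0.9874 rad/s.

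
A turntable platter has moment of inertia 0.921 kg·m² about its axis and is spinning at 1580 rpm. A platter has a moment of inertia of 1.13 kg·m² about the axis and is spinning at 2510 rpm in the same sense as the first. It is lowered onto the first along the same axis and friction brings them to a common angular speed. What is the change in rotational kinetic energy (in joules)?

The coupling torques are internal; angular momentum about the shared axis is conserved.
Taking A's sense as positive: L = (0.9210)(1580) + (1.130)(2510) = 4291 kg·m²·rpm.
Combined I = 0.9210 + 1.130 = 2.051 kg·m².
ω_f = L / I = 4291 / 2.051 = 2092 rpm.
KE_i = ½ΣIω² = 51640 J; KE_f = ½(2.051)(219.1)² = 49240 J.

ΔKE ≈ -2410 J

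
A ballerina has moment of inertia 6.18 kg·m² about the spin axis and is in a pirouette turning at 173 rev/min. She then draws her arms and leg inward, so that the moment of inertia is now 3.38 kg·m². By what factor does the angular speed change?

ω₂/ω₁ ≈ 1.83

With no external torque about the axis, L is conserved: I₁ω₁ = I₂ω₂.
ω₂/ω₁ = I₁/I₂ = 6.180 / 3.380 = 1.828.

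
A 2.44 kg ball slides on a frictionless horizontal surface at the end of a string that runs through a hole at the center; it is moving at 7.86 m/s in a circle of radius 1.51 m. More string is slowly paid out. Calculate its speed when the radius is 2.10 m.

Central (radial) force ⇒ zero torque about the center ⇒ m v r is constant.
v₂ = v₁ r₁ / r₂ = (7.86)(1.51) / (2.10) = 5.652 m/s.

v₂ ≈ 5.65 m/s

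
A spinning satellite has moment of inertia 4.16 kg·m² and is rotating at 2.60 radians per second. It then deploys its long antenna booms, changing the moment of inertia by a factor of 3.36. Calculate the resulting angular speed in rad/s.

ω₂ ≈ 0.774 rad/s

With no external torque about the axis, L is conserved: I₁ω₁ = I₂ω₂.
I₂ = 3.36 × 4.16 = 13.98 kg·m².
ω₂ = I₁ω₁ / I₂ = (4.160)(2.60 rad/s) / (13.98) = 0.7738 rad/s.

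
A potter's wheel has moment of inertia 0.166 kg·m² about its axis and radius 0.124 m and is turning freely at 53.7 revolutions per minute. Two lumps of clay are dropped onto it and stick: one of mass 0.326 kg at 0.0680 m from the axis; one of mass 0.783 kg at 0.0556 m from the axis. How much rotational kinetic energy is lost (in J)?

No external torque acts about the axis; L_before = L_after.
Added inertia Σmr² = (0.326)(0.0680)² + (0.783)(0.0556)² = 0.003928 kg·m²; I_f = 0.1660 + 0.003928 = 0.1699 kg·m².
ω_f = I_p ω_i / I_f = (0.1660)(53.7) / 0.1699 = 52.46 rpm.
KE_i = ½(0.1660)(5.623 rad/s)² = 2.625 J; KE_f = ½(0.1699)(5.493)² = 2.564 J.

energy lost ≈ 0.0607 J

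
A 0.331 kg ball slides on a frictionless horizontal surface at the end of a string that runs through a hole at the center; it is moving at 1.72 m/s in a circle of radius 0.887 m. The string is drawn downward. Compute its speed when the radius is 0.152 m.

Central (radial) force ⇒ zero torque about the center ⇒ m v r is constant.
v₂ = v₁ r₁ / r₂ = (1.72)(0.887) / (0.152) = 10.04 m/s.

v₂ ≈ 10.0 m/s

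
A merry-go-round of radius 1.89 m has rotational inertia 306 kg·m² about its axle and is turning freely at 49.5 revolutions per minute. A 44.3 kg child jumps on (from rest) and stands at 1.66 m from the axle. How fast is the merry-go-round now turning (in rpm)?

ω_f ≈ 35.4 rpm

The added mass arrives with no angular momentum about the axle, and any external torque about the axle is negligible, so the system's angular momentum is conserved.
Added inertia Σmr² = (44.3)(1.66)² = 122.1 kg·m²; I_f = 306.0 + 122.1 = 428.1 kg·m².
ω_f = I_p ω_i / I_f = (306.0)(49.5) / 428.1 = 35.38 rpm.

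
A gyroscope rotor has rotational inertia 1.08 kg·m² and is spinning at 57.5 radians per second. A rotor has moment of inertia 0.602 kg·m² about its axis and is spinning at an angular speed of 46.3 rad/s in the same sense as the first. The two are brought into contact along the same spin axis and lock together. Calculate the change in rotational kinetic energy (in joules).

No external torque acts about the common axis, so total angular momentum is conserved.
Taking A's sense as positive: L = (1.080)(57.5) + (0.6020)(46.3) = 89.97 kg·m²·rad/s.
Combined I = 1.080 + 0.6020 = 1.682 kg·m².
ω_f = L / I = 89.97 / 1.682 = 53.49 rad/s.
KE_i = ½ΣIω² = 2431 J; KE_f = ½(1.682)(53.49)² = 2406 J.

ΔKE ≈ -24.2 J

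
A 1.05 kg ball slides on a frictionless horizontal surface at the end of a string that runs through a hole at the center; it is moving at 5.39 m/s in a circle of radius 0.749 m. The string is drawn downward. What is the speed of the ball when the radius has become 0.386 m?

The only horizontal force on the mass is along the cord (radial), so it exerts no torque about the hole and angular momentum m v r is conserved.
v₂ = v₁ r₁ / r₂ = (5.39)(0.749) / (0.386) = 10.46 m/s.

v₂ ≈ 10.5 m/s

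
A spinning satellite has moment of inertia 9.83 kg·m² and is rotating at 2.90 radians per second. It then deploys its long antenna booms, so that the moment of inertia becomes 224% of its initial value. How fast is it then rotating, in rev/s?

Angular momentum about the spin axis is conserved since the torque about it is zero.
I₂ = 2.24 × 9.83 = 22.02 kg·m².
ω₂ = I₁ω₁ / I₂ = (9.830)(2.90 rad/s) / (22.02) = 1.295 rad/s = 0.2060 rev/s.

ω₂ ≈ 0.206 rev/s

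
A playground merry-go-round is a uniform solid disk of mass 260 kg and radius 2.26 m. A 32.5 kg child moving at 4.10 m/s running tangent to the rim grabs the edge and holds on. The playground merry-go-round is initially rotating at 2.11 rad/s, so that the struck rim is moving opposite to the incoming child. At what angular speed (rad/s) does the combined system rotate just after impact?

The axle reaction passes through the axle and exerts no torque about it; angular momentum about the axle is conserved through the impact.
I_p = ½(260)(2.26)² = 664.0 kg·m². Taking the sense of the child's angular momentum as positive, L_{child} = m v R = (32.5)(4.10)(2.26) = 301.1 kg·m²/s.
L_i = −I_p ω_p + m v R = −(664.0)(2.11) + 301.1 = -1100 kg·m²/s.
After sticking, I_f = I_p + m R² = 664.0 + (32.5)(2.26)² = 830.0 kg·m².
ω_f = L_i / I_f = -1100 / 830.0 = -1.325 rad/s.

|ω_f| ≈ 1.33 rad/s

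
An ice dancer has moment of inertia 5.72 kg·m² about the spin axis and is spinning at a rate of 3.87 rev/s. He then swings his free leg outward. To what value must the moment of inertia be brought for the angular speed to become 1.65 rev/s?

No external torque acts about the spin axis, so angular momentum is conserved.
I₂ = I₁ω₁ / ω₂ = (5.72)(3.87) / (1.65) = 13.42 kg·m².

I₂ ≈ 13.4 kg·m²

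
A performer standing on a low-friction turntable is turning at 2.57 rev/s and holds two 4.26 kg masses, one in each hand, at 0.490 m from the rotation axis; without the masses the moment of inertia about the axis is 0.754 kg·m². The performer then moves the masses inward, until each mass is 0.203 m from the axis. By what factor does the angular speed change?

ω₂/ω₁ ≈ 2.53

No external torque acts about the spin axis, so angular momentum is conserved.
I₁ = 0.754 + 2(4.26)(0.490)² = 2.800 kg·m²; I₂ = 0.754 + 2(4.26)(0.203)² = 1.105 kg·m².
ω₂/ω₁ = I₁/I₂ = 2.800 / 1.105 = 2.533.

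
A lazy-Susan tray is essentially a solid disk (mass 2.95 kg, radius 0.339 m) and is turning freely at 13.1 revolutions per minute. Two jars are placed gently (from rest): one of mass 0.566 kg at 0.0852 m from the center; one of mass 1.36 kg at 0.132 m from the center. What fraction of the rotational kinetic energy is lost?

fraction ≈ 0.141

The added mass arrives with no angular momentum about the center, and any external torque about the center is negligible, so the system's angular momentum is conserved.
I_p = ½(2.95)(0.339)² = 0.1695 kg·m².
Added inertia Σmr² = (0.566)(0.0852)² + (1.36)(0.132)² = 0.02781 kg·m²; I_f = 0.1695 + 0.02781 = 0.1973 kg·m².
ω_f = I_p ω_i / I_f = (0.1695)(13.1) / 0.1973 = 11.25 rpm.
KE_i = ½(0.1695)(1.372 rad/s)² = 0.1595 J; KE_f = ½(0.1973)(1.179)² = 0.1370 J.
Fraction lost = 0.1409.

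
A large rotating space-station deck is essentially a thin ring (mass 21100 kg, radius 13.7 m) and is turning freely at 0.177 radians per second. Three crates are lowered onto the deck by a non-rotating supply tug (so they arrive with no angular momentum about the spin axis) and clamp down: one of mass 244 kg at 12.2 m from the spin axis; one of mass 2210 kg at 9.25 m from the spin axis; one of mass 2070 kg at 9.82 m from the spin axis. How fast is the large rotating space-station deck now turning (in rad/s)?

ω_f ≈ 0.160 rad/s

No external torque acts about the spin axis; L_before = L_after.
I_p = (21100)(13.7)² = 3.960e+06 kg·m².
Added inertia Σmr² = (244)(12.2)² + (2210)(9.25)² + (2070)(9.82)² = 4.250e+05 kg·m²; I_f = 3.960e+06 + 4.250e+05 = 4.385e+06 kg·m².
ω_f = I_p ω_i / I_f = (3.960e+06)(0.177) / 4.385e+06 = 0.1598 rad/s.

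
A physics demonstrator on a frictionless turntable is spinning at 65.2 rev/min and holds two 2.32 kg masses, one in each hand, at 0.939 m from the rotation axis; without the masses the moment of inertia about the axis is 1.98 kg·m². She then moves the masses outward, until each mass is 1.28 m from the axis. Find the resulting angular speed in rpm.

Angular momentum about the spin axis is conserved since the torque about it is zero.
I₁ = 1.98 + 2(2.32)(0.939)² = 6.071 kg·m²; I₂ = 1.98 + 2(2.32)(1.28)² = 9.582 kg·m².
ω₂ = I₁ω₁ / I₂ = (6.071)(65.2 rpm) / (9.582) = 41.31 rpm.

ω₂ ≈ 41.3 rpm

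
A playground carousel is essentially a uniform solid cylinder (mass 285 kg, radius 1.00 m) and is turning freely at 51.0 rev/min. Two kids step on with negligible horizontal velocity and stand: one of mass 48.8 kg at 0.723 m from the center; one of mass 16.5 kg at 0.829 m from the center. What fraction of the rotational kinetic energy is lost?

fraction ≈ 0.205

No external torque acts about the center; L_before = L_after.
I_p = ½(285)(1.00)² = 142.5 kg·m².
Added inertia Σmr² = (48.8)(0.723)² + (16.5)(0.829)² = 36.85 kg·m²; I_f = 142.5 + 36.85 = 179.3 kg·m².
ω_f = I_p ω_i / I_f = (142.5)(51.0) / 179.3 = 40.52 rpm.
KE_i = ½(142.5)(5.341 rad/s)² = 2032 J; KE_f = ½(179.3)(4.243)² = 1615 J.
Fraction lost = 0.2055.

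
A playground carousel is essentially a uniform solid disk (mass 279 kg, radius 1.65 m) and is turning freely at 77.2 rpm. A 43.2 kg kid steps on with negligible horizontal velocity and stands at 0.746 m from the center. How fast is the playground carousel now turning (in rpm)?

ω_f ≈ 72.6 rpm

The added mass arrives with no angular momentum about the center, and any external torque about the center is negligible, so the system's angular momentum is conserved.
I_p = ½(279)(1.65)² = 379.8 kg·m².
Added inertia Σmr² = (43.2)(0.746)² = 24.04 kg·m²; I_f = 379.8 + 24.04 = 403.8 kg·m².
ω_f = I_p ω_i / I_f = (379.8)(77.2) / 403.8 = 72.60 rpm.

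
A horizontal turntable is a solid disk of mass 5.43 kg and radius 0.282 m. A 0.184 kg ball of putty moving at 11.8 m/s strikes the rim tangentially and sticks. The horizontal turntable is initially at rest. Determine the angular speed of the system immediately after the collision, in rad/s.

About the axle the impulsive forces during the collision are internal, so angular momentum about that axis is conserved.
I_p = ½(5.43)(0.282)² = 0.2159 kg·m². Taking the sense of the ball of putty's angular momentum as positive, L_{ball} = m v R = (0.184)(11.8)(0.282) = 0.6123 kg·m²/s.
L_i = 0 + 0.6123 = 0.6123 kg·m²/s.
After sticking, I_f = I_p + m R² = 0.2159 + (0.184)(0.282)² = 0.2305 kg·m².
ω_f = L_i / I_f = 0.6123 / 0.2305 = 2.656 rad/s.

|ω_f| ≈ 2.66 rad/s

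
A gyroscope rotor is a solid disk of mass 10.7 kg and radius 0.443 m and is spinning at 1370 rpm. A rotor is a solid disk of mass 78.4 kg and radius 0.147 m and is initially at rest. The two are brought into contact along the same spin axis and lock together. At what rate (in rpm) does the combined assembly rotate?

No external torque acts about the common axis, so total angular momentum is conserved.
Moments of inertia: I_A = ½(10.7)(0.443)² = 1.050 kg·m²; I_B = ½(78.4)(0.147)² = 0.8471 kg·m².
Taking A's sense as positive: L = (1.050)(1370) = 1438 kg·m²·rpm.
Combined I = 1.050 + 0.8471 = 1.897 kg·m².
ω_f = L / I = 1438 / 1.897 = 758.3 rpm.

|ω_f| ≈ 758 rpm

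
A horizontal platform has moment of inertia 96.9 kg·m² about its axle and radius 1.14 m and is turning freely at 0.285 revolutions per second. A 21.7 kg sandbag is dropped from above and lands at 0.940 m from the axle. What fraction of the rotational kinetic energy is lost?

fraction ≈ 0.165

No external torque acts about the axle; L_before = L_after.
Added inertia Σmr² = (21.7)(0.940)² = 19.17 kg·m²; I_f = 96.90 + 19.17 = 116.1 kg·m².
ω_f = I_p ω_i / I_f = (96.90)(0.285) / 116.1 = 0.2379 rev/s.
KE_i = ½(96.90)(1.791 rad/s)² = 155.4 J; KE_f = ½(116.1)(1.495)² = 129.7 J.
Fraction lost = 0.1652.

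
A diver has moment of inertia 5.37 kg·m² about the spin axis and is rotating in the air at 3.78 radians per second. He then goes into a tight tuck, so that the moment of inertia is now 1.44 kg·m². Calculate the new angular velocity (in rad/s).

Angular momentum about the spin axis is conserved since the torque about it is zero.
ω₂ = I₁ω₁ / I₂ = (5.370)(3.78 rad/s) / (1.440) = 14.10 rad/s.

ω₂ ≈ 14.1 rad/s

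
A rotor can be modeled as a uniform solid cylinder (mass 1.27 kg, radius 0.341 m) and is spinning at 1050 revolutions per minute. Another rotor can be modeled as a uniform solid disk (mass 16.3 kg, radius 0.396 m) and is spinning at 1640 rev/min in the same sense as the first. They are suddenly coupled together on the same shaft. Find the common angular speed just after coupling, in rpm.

The coupling torques are internal; angular momentum about the shared axis is conserved.
Moments of inertia: I_A = ½(1.27)(0.341)² = 0.07384 kg·m²; I_B = ½(16.3)(0.396)² = 1.278 kg·m².
Taking A's sense as positive: L = (0.07384)(1050) + (1.278)(1640) = 2174 kg·m²·rpm.
Combined I = 0.07384 + 1.278 = 1.352 kg·m².
ω_f = L / I = 2174 / 1.352 = 1608 rpm.

|ω_f| ≈ 1610 rpm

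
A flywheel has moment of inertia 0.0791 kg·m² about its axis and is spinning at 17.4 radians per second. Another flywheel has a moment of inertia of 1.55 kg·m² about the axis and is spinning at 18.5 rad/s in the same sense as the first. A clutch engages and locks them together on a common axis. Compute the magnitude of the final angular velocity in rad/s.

No external torque acts about the common axis, so total angular momentum is conserved.
Taking A's sense as positive: L = (0.07910)(17.4) + (1.550)(18.5) = 30.05 kg·m²·rad/s.
Combined I = 0.07910 + 1.550 = 1.629 kg·m².
ω_f = L / I = 30.05 / 1.629 = 18.45 rad/s.

|ω_f| ≈ 18.4 rad/s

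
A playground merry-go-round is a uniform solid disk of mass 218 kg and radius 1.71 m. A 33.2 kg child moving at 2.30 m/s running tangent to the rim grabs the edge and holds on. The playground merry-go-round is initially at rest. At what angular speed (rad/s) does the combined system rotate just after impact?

About the axle the impulsive forces during the collision are internal, so angular momentum about that axis is conserved.
I_p = ½(218)(1.71)² = 318.7 kg·m². Taking the sense of the child's angular momentum as positive, L_{child} = m v R = (33.2)(2.30)(1.71) = 130.6 kg·m²/s.
L_i = 0 + 130.6 = 130.6 kg·m²/s.
After sticking, I_f = I_p + m R² = 318.7 + (33.2)(1.71)² = 415.8 kg·m².
ω_f = L_i / I_f = 130.6 / 415.8 = 0.3140 rad/s.

|ω_f| ≈ 0.314 rad/s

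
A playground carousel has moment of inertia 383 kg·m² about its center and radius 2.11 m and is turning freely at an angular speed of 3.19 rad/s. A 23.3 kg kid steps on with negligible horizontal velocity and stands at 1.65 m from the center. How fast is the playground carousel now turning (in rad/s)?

ω_f ≈ 2.74 rad/s

No external torque acts about the center; L_before = L_after.
Added inertia Σmr² = (23.3)(1.65)² = 63.43 kg·m²; I_f = 383.0 + 63.43 = 446.4 kg·m².
ω_f = I_p ω_i / I_f = (383.0)(3.19) / 446.4 = 2.737 rad/s.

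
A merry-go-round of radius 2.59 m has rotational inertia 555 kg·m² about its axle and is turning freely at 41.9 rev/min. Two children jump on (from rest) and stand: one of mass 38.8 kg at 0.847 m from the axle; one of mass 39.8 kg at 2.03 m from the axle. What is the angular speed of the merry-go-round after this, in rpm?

ω_f ≈ 31.1 rpm

No external torque acts about the axle; L_before = L_after.
Added inertia Σmr² = (38.8)(0.847)² + (39.8)(2.03)² = 191.8 kg·m²; I_f = 555.0 + 191.8 = 746.8 kg·m².
ω_f = I_p ω_i / I_f = (555.0)(41.9) / 746.8 = 31.14 rpm.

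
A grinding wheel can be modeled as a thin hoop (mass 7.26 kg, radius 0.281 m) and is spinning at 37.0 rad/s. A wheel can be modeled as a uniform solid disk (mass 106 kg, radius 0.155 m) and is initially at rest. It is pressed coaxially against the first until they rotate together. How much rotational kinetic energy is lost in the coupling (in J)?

ΔKE lost ≈ 271 J

No external torque acts about the common axis, so total angular momentum is conserved.
Moments of inertia: I_A = (7.26)(0.281)² = 0.5733 kg·m²; I_B = ½(106)(0.155)² = 1.273 kg·m².
Taking A's sense as positive: L = (0.5733)(37.0) = 21.21 kg·m²·rad/s.
Combined I = 0.5733 + 1.273 = 1.847 kg·m².
ω_f = L / I = 21.21 / 1.847 = 11.49 rad/s.
KE_i = ½ΣIω² = 392.4 J; KE_f = ½(1.847)(11.49)² = 121.8 J.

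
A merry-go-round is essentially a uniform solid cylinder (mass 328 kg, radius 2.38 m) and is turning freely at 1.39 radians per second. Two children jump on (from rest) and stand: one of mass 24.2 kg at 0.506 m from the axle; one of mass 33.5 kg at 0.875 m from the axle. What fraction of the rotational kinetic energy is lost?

fraction ≈ 0.0331

The added mass arrives with no angular momentum about the axle, and any external torque about the axle is negligible, so the system's angular momentum is conserved.
I_p = ½(328)(2.38)² = 929.0 kg·m².
Added inertia Σmr² = (24.2)(0.506)² + (33.5)(0.875)² = 31.84 kg·m²; I_f = 929.0 + 31.84 = 960.8 kg·m².
ω_f = I_p ω_i / I_f = (929.0)(1.39) / 960.8 = 1.344 rad/s.
KE_i = ½(929.0)(1.390 rad/s)² = 897.4 J; KE_f = ½(960.8)(1.344)² = 867.7 J.
Fraction lost = 0.03314.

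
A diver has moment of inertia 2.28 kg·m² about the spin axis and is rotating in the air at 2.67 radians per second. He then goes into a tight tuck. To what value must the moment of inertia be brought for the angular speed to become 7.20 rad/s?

With no external torque about the axis, L is conserved: I₁ω₁ = I₂ω₂.
I₂ = I₁ω₁ / ω₂ = (2.28)(2.67) / (7.20) = 0.8455 kg·m².

I₂ ≈ 0.845 kg·m²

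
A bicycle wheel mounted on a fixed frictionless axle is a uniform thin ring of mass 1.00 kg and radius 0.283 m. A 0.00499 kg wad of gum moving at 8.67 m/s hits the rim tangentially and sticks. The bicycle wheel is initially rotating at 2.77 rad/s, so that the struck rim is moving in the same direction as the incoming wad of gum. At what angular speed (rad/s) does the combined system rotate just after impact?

|ω_f| ≈ 2.91 rad/s

The axle reaction passes through the axle and exerts no torque about it; angular momentum about the axle is conserved through the impact.
I_p = (1.00)(0.283)² = 0.08009 kg·m². Taking the sense of the wad of gum's angular momentum as positive, L_{wad} = m v R = (0.00499)(8.67)(0.283) = 0.01224 kg·m²/s.
L_i = +I_p ω_p + m v R = +(0.08009)(2.77) + 0.01224 = 0.2341 kg·m²/s.
After sticking, I_f = I_p + m R² = 0.08009 + (0.00499)(0.283)² = 0.08049 kg·m².
ω_f = L_i / I_f = 0.2341 / 0.08049 = 2.908 rad/s.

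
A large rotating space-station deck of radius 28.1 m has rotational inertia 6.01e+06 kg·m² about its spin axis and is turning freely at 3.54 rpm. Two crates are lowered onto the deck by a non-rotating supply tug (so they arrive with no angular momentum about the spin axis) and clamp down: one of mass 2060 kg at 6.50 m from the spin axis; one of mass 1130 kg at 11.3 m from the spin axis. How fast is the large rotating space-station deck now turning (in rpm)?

No external torque acts about the spin axis; L_before = L_after.
Added inertia Σmr² = (2060)(6.50)² + (1130)(11.3)² = 2.313e+05 kg·m²; I_f = 6.010e+06 + 2.313e+05 = 6.241e+06 kg·m².
ω_f = I_p ω_i / I_f = (6.010e+06)(3.54) / 6.241e+06 = 3.409 rpm.

ω_f ≈ 3.41 rpm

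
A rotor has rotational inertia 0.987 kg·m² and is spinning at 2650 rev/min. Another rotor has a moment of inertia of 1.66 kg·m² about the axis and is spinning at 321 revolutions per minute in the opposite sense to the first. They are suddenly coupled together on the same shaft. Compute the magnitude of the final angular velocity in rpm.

|ω_f| ≈ 787 rpm

The coupling torques are internal; angular momentum about the shared axis is conserved.
Taking A's sense as positive: L = (0.9870)(2650) − (1.660)(321) = 2083 kg·m²·rpm.
Combined I = 0.9870 + 1.660 = 2.647 kg·m².
ω_f = L / I = 2083 / 2.647 = 786.8 rpm.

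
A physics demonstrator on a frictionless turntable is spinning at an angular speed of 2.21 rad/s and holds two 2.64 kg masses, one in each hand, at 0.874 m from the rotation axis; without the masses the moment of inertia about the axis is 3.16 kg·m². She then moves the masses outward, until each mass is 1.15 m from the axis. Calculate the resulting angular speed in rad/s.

With no external torque about the axis, L is conserved: I₁ω₁ = I₂ω₂.
I₁ = 3.16 + 2(2.64)(0.874)² = 7.193 kg·m²; I₂ = 3.16 + 2(2.64)(1.15)² = 10.14 kg·m².
ω₂ = I₁ω₁ / I₂ = (7.193)(2.21 rad/s) / (10.14) = 1.567 rad/s.

ω₂ ≈ 1.57 rad/s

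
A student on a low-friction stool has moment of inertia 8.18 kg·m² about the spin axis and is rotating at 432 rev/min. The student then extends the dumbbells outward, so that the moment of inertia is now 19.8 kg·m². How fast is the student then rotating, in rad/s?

With no external torque about the axis, L is conserved: I₁ω₁ = I₂ω₂.
ω₂ = I₁ω₁ / I₂ = (8.180)(432 rpm) / (19.80) = 178.5 rpm = 18.69 rad/s.

ω₂ ≈ 18.7 rad/s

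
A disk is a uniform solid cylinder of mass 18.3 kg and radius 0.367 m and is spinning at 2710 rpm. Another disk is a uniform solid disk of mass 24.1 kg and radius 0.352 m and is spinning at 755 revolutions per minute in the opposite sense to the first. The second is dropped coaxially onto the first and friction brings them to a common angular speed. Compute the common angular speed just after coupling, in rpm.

|ω_f| ≈ 812 rpm

No external torque acts about the common axis, so total angular momentum is conserved.
Moments of inertia: I_A = ½(18.3)(0.367)² = 1.232 kg·m²; I_B = ½(24.1)(0.352)² = 1.493 kg·m².
Taking A's sense as positive: L = (1.232)(2710) − (1.493)(755) = 2213 kg·m²·rpm.
Combined I = 1.232 + 1.493 = 2.725 kg·m².
ω_f = L / I = 2213 / 2.725 = 811.8 rpm.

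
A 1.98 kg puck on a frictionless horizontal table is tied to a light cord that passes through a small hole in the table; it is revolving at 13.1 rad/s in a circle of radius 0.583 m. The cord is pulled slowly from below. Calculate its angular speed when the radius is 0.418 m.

ω₂ ≈ 25.5 rad/s

No torque about the axis ⇒ m r₁² ω₁ = m r₂² ω₂.
ω₂ = ω₁ (r₁/r₂)² = (13.1)(0.583/0.418)² = 25.48 rad/s.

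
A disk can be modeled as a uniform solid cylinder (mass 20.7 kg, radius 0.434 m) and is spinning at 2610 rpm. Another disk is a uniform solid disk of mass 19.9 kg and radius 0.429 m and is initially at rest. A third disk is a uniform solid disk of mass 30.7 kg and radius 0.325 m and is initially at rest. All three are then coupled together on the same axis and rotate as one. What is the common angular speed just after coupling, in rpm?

|ω_f| ≈ 942 rpm

The coupling torques are internal; angular momentum about the shared axis is conserved.
Moments of inertia: I_A = ½(20.7)(0.434)² = 1.949 kg·m²; I_B = ½(19.9)(0.429)² = 1.831 kg·m²; I_C = ½(30.7)(0.325)² = 1.621 kg·m².
Taking A's sense as positive: L = (1.949)(2610) = 5088 kg·m²·rpm.
Combined I = 1.949 + 1.831 + 1.621 = 5.402 kg·m².
ω_f = L / I = 5088 / 5.402 = 941.9 rpm.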